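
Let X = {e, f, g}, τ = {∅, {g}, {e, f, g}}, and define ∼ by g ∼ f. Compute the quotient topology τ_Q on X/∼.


X/∼ = {[e], [f=g]}; |τ_Q| = 2.

Equivalence classes: [e], [f=g].
Quotient map π: X → X/∼ sends e ↦ [e], f ↦ [f=g], g ↦ [f=g].
For each subset V ⊆ X/∼, compute π^{-1}(V) ⊆ X and check whether π^{-1}(V) ∈ τ. V is open in τ_Q iff π^{-1}(V) ∈ τ.
  V = {}: π^{-1}(V) = ∅ ∈ τ ✓.
  V = {[e]}: π^{-1}(V) = {e} ∉ τ ✗.
  V = {[f=g]}: π^{-1}(V) = {f, g} ∉ τ ✗.
  V = {[e], [f=g]}: π^{-1}(V) = {e, f, g} ∈ τ ✓.
Open sets in the quotient: τ_Q = {{}, {[e], [f=g]}} (2 elements).


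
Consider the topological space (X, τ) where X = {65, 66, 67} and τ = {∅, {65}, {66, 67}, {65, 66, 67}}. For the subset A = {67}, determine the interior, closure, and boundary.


int(A) = ∅, cl(A) = {66, 67}, ∂A = {66, 67}.

Closed sets in (X, τ) are complements of opens:
  closed(X, τ) = {∅, {65}, {66, 67}, {65, 66, 67}}.
int(A) = ⋃ {U ∈ τ : U ⊆ A}. Opens contained in A: ∅.
Taking the union of these: int(A) = ∅.
cl(A) = ⋂ {C closed : A ⊆ C}. Closed sets containing A: {66, 67}, {65, 66, 67}.
Intersecting these: cl(A) = {66, 67}.
∂A = cl(A) ∖ int(A) = {66, 67} ∖ ∅ = {66, 67}.


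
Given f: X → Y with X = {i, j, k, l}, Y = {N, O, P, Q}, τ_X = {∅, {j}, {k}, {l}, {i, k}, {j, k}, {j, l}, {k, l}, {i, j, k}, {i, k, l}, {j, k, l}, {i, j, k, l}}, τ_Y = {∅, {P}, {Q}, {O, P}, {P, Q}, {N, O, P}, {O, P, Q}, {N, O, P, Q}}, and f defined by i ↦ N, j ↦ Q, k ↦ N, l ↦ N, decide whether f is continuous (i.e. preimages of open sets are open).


f IS continuous.

Compute f^{-1}(U) for each U ∈ τ_Y:
  U = ∅: f^{-1}(U) = ∅ ∈ τ_X ✓.
  U = {P}: f^{-1}(U) = ∅ ∈ τ_X ✓.
  U = {Q}: f^{-1}(U) = {j} ∈ τ_X ✓.
  U = {O, P}: f^{-1}(U) = ∅ ∈ τ_X ✓.
  U = {P, Q}: f^{-1}(U) = {j} ∈ τ_X ✓.
  U = {N, O, P}: f^{-1}(U) = {i, k, l} ∈ τ_X ✓.
  U = {O, P, Q}: f^{-1}(U) = {j} ∈ τ_X ✓.
  U = {N, O, P, Q}: f^{-1}(U) = {i, j, k, l} ∈ τ_X ✓.
Every preimage lies in τ_X, so f IS continuous.


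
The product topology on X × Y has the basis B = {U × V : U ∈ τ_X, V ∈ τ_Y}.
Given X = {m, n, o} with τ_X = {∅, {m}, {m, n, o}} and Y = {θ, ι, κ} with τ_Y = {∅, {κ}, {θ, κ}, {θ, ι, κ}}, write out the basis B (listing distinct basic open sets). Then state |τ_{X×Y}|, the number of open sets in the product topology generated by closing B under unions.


Basis B = {∅ × ∅, {m} × {κ}, {m} × {θ, κ}, {m} × {θ, ι, κ}, {m, n, o} × {κ}, {m, n, o} × {θ, κ}, {m, n, o} × {θ, ι, κ}}; |τ_{X×Y}| = 10.

Enumerate products U × V with U ∈ τ_X, V ∈ τ_Y (deduplicated):
  ∅ × ∅ = {} (∅)
  {m} × {κ} = {(m,κ)}
  {m} × {θ, κ} = {(m,θ), (m,κ)}
  {m} × {θ, ι, κ} = {(m,θ), (m,ι), (m,κ)}
  {m, n, o} × {κ} = {(m,κ), (n,κ), (o,κ)}
  {m, n, o} × {θ, κ} = {(m,θ), (m,κ), (n,θ), (n,κ), (o,θ), (o,κ)}
  {m, n, o} × {θ, ι, κ} = {(m,θ), (m,ι), (m,κ), (n,θ), (n,ι), (n,κ), (o,θ), (o,ι), (o,κ)}
These 7 distinct sets form the basis B.
Close under arbitrary unions to get τ_{X×Y}; counting gives |τ_{X×Y}| = 10.


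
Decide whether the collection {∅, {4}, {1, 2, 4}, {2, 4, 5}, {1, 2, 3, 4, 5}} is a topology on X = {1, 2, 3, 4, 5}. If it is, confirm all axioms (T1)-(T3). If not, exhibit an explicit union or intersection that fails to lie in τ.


τ is NOT a topology on X.

Axiom (T1): ∅ ∈ τ? Yes; X ∈ τ? Yes.
Axiom (T2/T3): check pairwise unions and intersections of members of τ.
Counterexample for (T3): {1, 2, 4} ∩ {2, 4, 5} = {2, 4} ∉ τ. Therefore τ is NOT a topology.


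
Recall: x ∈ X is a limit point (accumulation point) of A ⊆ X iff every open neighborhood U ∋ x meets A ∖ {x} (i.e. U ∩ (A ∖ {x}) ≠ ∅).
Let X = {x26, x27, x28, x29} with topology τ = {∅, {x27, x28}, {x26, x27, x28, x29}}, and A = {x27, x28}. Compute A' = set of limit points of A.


A' = {x26, x27, x28, x29}

For each x ∈ X, list the open sets U ∈ τ with x ∈ U, then check whether U ∩ (A ∖ {x}) ≠ ∅ for every such U.
  x = x26: opens ∋ x are {x26, x27, x28, x29}; each meets A ∖ {x26}, so x IS a limit point.
  x = x27: opens ∋ x are {x27, x28}, {x26, x27, x28, x29}; each meets A ∖ {x27}, so x IS a limit point.
  x = x28: opens ∋ x are {x27, x28}, {x26, x27, x28, x29}; each meets A ∖ {x28}, so x IS a limit point.
  x = x29: opens ∋ x are {x26, x27, x28, x29}; each meets A ∖ {x29}, so x IS a limit point.
Collecting: A' = {x26, x27, x28, x29}.


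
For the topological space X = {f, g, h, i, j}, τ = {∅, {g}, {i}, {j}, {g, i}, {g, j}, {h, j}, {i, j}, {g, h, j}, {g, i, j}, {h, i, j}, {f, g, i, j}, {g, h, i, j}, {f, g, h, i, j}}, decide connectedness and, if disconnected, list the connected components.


(X, τ) is connected.

Find clopen sets (U ∈ τ with X ∖ U ∈ τ):
  U = ∅, X ∖ U = {f, g, h, i, j} — both open, so U is clopen.
  U = {f, g, h, i, j}, X ∖ U = ∅ — both open, so U is clopen.
Only trivial clopens (∅ and X) exist, so (X, τ) is connected.
Compute connected components by grouping points that agree on all clopens:
  component: {f, g, h, i, j}


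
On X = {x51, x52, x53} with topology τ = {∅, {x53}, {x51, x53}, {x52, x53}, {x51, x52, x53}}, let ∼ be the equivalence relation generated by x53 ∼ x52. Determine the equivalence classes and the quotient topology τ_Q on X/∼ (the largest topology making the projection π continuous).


X/∼ = {[x51], [x52=x53]}; |τ_Q| = 3.

Equivalence classes: [x51], [x52=x53].
Quotient map π: X → X/∼ sends x51 ↦ [x51], x52 ↦ [x52=x53], x53 ↦ [x52=x53].
For each subset V ⊆ X/∼, compute π^{-1}(V) ⊆ X and check whether π^{-1}(V) ∈ τ. V is open in τ_Q iff π^{-1}(V) ∈ τ.
  V = {}: π^{-1}(V) = ∅ ∈ τ ✓.
  V = {[x51]}: π^{-1}(V) = {x51} ∉ τ ✗.
  V = {[x52=x53]}: π^{-1}(V) = {x52, x53} ∈ τ ✓.
  V = {[x51], [x52=x53]}: π^{-1}(V) = {x51, x52, x53} ∈ τ ✓.
Open sets in the quotient: τ_Q = {{}, {[x52=x53]}, {[x51], [x52=x53]}} (3 elements).


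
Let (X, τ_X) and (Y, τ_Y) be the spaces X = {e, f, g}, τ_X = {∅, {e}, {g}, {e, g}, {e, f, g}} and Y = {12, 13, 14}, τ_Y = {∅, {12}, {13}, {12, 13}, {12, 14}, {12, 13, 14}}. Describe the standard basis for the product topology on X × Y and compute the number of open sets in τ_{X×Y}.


Basis B = {∅ × ∅, {e} × {12}, {e} × {13}, {g} × {12}, {g} × {13}, {e} × {12, 13}, {e} × {12, 14}, {e, g} × {12}, {e, g} × {13}, {g} × {12, 13}, {g} × {12, 14}, {e} × {12, 13, 14}, {e, f, g} × {12}, {e, f, g} × {13}, {g} × {12, 13, 14}, {e, g} × {12, 13}, {e, g} × {12, 14}, {e, g} × {12, 13, 14}, {e, f, g} × {12, 13}, {e, f, g} × {12, 14}, {e, f, g} × {12, 13, 14}}; |τ_{X×Y}| = 70.

Enumerate products U × V with U ∈ τ_X, V ∈ τ_Y (deduplicated):
  ∅ × ∅ = {} (∅)
  {e} × {12} = {(e,12)}
  {e} × {13} = {(e,13)}
  {g} × {12} = {(g,12)}
  {g} × {13} = {(g,13)}
  {e} × {12, 13} = {(e,12), (e,13)}
  {e} × {12, 14} = {(e,12), (e,14)}
  {e, g} × {12} = {(e,12), (g,12)}
  {e, g} × {13} = {(e,13), (g,13)}
  {g} × {12, 13} = {(g,12), (g,13)}
  {g} × {12, 14} = {(g,12), (g,14)}
  {e} × {12, 13, 14} = {(e,12), (e,13), (e,14)}
  {e, f, g} × {12} = {(e,12), (f,12), (g,12)}
  {e, f, g} × {13} = {(e,13), (f,13), (g,13)}
  {g} × {12, 13, 14} = {(g,12), (g,13), (g,14)}
  {e, g} × {12, 13} = {(e,12), (e,13), (g,12), (g,13)}
  {e, g} × {12, 14} = {(e,12), (e,14), (g,12), (g,14)}
  {e, g} × {12, 13, 14} = {(e,12), (e,13), (e,14), (g,12), (g,13), (g,14)}
  {e, f, g} × {12, 13} = {(e,12), (e,13), (f,12), (f,13), (g,12), (g,13)}
  {e, f, g} × {12, 14} = {(e,12), (e,14), (f,12), (f,14), (g,12), (g,14)}
  {e, f, g} × {12, 13, 14} = {(e,12), (e,13), (e,14), (f,12), (f,13), (f,14), (g,12), (g,13), (g,14)}
These 21 distinct sets form the basis B.
Close under arbitrary unions to get τ_{X×Y}; counting gives |τ_{X×Y}| = 70.


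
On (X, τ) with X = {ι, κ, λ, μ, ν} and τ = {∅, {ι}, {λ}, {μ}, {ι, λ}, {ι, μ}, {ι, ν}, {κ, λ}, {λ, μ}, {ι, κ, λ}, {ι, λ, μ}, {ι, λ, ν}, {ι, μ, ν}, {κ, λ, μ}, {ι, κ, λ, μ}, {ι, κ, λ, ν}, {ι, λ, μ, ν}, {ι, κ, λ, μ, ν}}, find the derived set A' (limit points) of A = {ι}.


A' = {ν}

For each x ∈ X, list the open sets U ∈ τ with x ∈ U, then check whether U ∩ (A ∖ {x}) ≠ ∅ for every such U.
  x = ι: open {ι} ∋ x has {ι} ∩ (A ∖ {ι}) = ∅, so x is NOT a limit point.
  x = κ: open {κ, λ} ∋ x has {κ, λ} ∩ (A ∖ {κ}) = ∅, so x is NOT a limit point.
  x = λ: open {λ} ∋ x has {λ} ∩ (A ∖ {λ}) = ∅, so x is NOT a limit point.
  x = μ: open {μ} ∋ x has {μ} ∩ (A ∖ {μ}) = ∅, so x is NOT a limit point.
  x = ν: opens ∋ x are {ι, ν}, {ι, λ, ν}, {ι, μ, ν}, {ι, κ, λ, ν}, {ι, λ, μ, ν}, {ι, κ, λ, μ, ν}; each meets A ∖ {ν}, so x IS a limit point.
Collecting: A' = {ν}.


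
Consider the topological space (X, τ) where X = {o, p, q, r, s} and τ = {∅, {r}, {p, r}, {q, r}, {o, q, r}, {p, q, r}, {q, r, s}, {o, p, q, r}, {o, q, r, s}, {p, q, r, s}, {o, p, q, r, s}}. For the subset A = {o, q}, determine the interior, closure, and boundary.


int(A) = ∅, cl(A) = {o, q, s}, ∂A = {o, q, s}.

Closed sets in (X, τ) are complements of opens:
  closed(X, τ) = {∅, {o}, {p}, {s}, {o, p}, {o, s}, {p, s}, {o, p, s}, {o, q, s}, {o, p, q, s}, {o, p, q, r, s}}.
int(A) = ⋃ {U ∈ τ : U ⊆ A}. Opens contained in A: ∅.
Taking the union of these: int(A) = ∅.
cl(A) = ⋂ {C closed : A ⊆ C}. Closed sets containing A: {o, q, s}, {o, p, q, s}, {o, p, q, r, s}.
Intersecting these: cl(A) = {o, q, s}.
∂A = cl(A) ∖ int(A) = {o, q, s} ∖ ∅ = {o, q, s}.


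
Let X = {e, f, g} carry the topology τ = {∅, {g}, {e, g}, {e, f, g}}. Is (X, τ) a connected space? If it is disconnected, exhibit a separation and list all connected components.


(X, τ) is connected.

Find clopen sets (U ∈ τ with X ∖ U ∈ τ):
  U = ∅, X ∖ U = {e, f, g} — both open, so U is clopen.
  U = {e, f, g}, X ∖ U = ∅ — both open, so U is clopen.
Only trivial clopens (∅ and X) exist, so (X, τ) is connected.
Compute connected components by grouping points that agree on all clopens:
  component: {e, f, g}


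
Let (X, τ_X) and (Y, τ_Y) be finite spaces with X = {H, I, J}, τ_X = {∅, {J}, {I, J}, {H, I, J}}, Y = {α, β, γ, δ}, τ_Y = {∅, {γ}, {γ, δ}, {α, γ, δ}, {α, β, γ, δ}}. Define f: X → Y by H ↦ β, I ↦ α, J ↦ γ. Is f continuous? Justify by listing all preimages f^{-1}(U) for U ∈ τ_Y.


f IS continuous.

Compute f^{-1}(U) for each U ∈ τ_Y:
  U = ∅: f^{-1}(U) = ∅ ∈ τ_X ✓.
  U = {γ}: f^{-1}(U) = {J} ∈ τ_X ✓.
  U = {γ, δ}: f^{-1}(U) = {J} ∈ τ_X ✓.
  U = {α, γ, δ}: f^{-1}(U) = {I, J} ∈ τ_X ✓.
  U = {α, β, γ, δ}: f^{-1}(U) = {H, I, J} ∈ τ_X ✓.
Every preimage lies in τ_X, so f IS continuous.


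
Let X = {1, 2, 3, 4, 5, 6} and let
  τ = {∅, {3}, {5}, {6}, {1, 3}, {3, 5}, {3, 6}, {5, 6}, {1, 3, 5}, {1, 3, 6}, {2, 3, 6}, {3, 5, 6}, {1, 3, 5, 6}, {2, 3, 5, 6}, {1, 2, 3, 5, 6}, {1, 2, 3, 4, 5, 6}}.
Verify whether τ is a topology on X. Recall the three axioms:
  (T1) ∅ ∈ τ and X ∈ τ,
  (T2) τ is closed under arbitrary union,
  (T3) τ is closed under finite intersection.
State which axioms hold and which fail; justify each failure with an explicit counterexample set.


τ is NOT a topology on X.

Axiom (T1): ∅ ∈ τ? Yes; X ∈ τ? Yes.
Axiom (T2/T3): check pairwise unions and intersections of members of τ.
Counterexample for (T2): {1, 3} ∪ {2, 3, 6} = {1, 2, 3, 6} ∉ τ. Therefore τ is NOT a topology.


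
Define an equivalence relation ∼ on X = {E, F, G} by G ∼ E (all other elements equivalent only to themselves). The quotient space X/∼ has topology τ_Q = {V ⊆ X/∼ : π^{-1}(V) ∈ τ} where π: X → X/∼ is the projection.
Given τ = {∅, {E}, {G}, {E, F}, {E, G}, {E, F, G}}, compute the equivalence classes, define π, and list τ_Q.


X/∼ = {[E=G], [F]}; |τ_Q| = 3.

Equivalence classes: [E=G], [F].
Quotient map π: X → X/∼ sends E ↦ [E=G], F ↦ [F], G ↦ [E=G].
For each subset V ⊆ X/∼, compute π^{-1}(V) ⊆ X and check whether π^{-1}(V) ∈ τ. V is open in τ_Q iff π^{-1}(V) ∈ τ.
  V = {}: π^{-1}(V) = ∅ ∈ τ ✓.
  V = {[E=G]}: π^{-1}(V) = {E, G} ∈ τ ✓.
  V = {[F]}: π^{-1}(V) = {F} ∉ τ ✗.
  V = {[E=G], [F]}: π^{-1}(V) = {E, F, G} ∈ τ ✓.
Open sets in the quotient: τ_Q = {{}, {[E=G]}, {[E=G], [F]}} (3 elements).


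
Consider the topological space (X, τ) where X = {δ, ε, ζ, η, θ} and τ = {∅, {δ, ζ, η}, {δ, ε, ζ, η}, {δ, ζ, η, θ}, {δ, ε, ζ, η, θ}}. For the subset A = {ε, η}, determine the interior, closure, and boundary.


int(A) = ∅, cl(A) = {δ, ε, ζ, η, θ}, ∂A = {δ, ε, ζ, η, θ}.

Closed sets in (X, τ) are complements of opens:
  closed(X, τ) = {∅, {ε}, {θ}, {ε, θ}, {δ, ε, ζ, η, θ}}.
int(A) = ⋃ {U ∈ τ : U ⊆ A}. Opens contained in A: ∅.
Taking the union of these: int(A) = ∅.
cl(A) = ⋂ {C closed : A ⊆ C}. Closed sets containing A: {δ, ε, ζ, η, θ}.
Intersecting these: cl(A) = {δ, ε, ζ, η, θ}.
∂A = cl(A) ∖ int(A) = {δ, ε, ζ, η, θ} ∖ ∅ = {δ, ε, ζ, η, θ}.


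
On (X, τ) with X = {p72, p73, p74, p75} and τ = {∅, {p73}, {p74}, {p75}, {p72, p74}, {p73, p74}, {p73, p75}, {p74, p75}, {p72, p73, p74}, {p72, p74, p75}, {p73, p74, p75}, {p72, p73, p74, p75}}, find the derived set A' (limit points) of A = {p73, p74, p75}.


A' = {p72}

For each x ∈ X, list the open sets U ∈ τ with x ∈ U, then check whether U ∩ (A ∖ {x}) ≠ ∅ for every such U.
  x = p72: opens ∋ x are {p72, p74}, {p72, p73, p74}, {p72, p74, p75}, {p72, p73, p74, p75}; each meets A ∖ {p72}, so x IS a limit point.
  x = p73: open {p73} ∋ x has {p73} ∩ (A ∖ {p73}) = ∅, so x is NOT a limit point.
  x = p74: open {p74} ∋ x has {p74} ∩ (A ∖ {p74}) = ∅, so x is NOT a limit point.
  x = p75: open {p75} ∋ x has {p75} ∩ (A ∖ {p75}) = ∅, so x is NOT a limit point.
Collecting: A' = {p72}.


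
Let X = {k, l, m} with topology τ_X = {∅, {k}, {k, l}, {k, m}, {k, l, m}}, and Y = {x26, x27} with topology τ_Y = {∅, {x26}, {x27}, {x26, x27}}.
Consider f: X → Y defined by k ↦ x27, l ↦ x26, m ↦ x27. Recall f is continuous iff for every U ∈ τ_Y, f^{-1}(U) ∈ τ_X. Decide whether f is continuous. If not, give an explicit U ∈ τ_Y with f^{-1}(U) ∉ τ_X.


f is NOT continuous.

Compute f^{-1}(U) for each U ∈ τ_Y:
  U = ∅: f^{-1}(U) = ∅ ∈ τ_X ✓.
  U = {x26}: f^{-1}(U) = {l} ∉ τ_X ✗.
  U = {x27}: f^{-1}(U) = {k, m} ∈ τ_X ✓.
  U = {x26, x27}: f^{-1}(U) = {k, l, m} ∈ τ_X ✓.
Found U = {x26} with f^{-1}(U) = {l} not in τ_X. Therefore f is NOT continuous.


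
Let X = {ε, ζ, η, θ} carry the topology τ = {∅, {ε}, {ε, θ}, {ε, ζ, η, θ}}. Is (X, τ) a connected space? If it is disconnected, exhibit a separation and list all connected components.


(X, τ) is connected.

Find clopen sets (U ∈ τ with X ∖ U ∈ τ):
  U = ∅, X ∖ U = {ε, ζ, η, θ} — both open, so U is clopen.
  U = {ε, ζ, η, θ}, X ∖ U = ∅ — both open, so U is clopen.
Only trivial clopens (∅ and X) exist, so (X, τ) is connected.
Compute connected components by grouping points that agree on all clopens:
  component: {ε, ζ, η, θ}


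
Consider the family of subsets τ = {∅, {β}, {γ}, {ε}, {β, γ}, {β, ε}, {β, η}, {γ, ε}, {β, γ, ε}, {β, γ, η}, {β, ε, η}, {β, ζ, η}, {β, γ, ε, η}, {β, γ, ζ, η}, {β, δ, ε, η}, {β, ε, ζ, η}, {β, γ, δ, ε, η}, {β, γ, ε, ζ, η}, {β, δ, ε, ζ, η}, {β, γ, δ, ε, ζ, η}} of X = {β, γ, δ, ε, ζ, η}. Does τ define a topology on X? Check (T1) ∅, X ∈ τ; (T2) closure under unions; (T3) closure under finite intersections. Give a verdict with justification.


τ IS a topology on X.

Axiom (T1): ∅ ∈ τ? Yes; X ∈ τ? Yes.
Axiom (T2/T3): check pairwise unions and intersections of members of τ.
All pairwise intersections and unions checked — each lies in τ. Therefore τ satisfies (T1), (T2), (T3): it IS a topology on X.


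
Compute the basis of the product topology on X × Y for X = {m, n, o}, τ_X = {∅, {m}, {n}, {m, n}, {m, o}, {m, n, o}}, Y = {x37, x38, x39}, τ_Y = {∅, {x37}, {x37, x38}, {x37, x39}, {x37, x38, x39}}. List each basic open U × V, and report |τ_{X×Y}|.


Basis B = {∅ × ∅, {m} × {x37}, {n} × {x37}, {m} × {x37, x38}, {m} × {x37, x39}, {m, n} × {x37}, {m, o} × {x37}, {n} × {x37, x38}, {n} × {x37, x39}, {m} × {x37, x38, x39}, {m, n, o} × {x37}, {n} × {x37, x38, x39}, {m, n} × {x37, x38}, {m, o} × {x37, x38}, {m, n} × {x37, x39}, {m, o} × {x37, x39}, {m, n} × {x37, x38, x39}, {m, o} × {x37, x38, x39}, {m, n, o} × {x37, x38}, {m, n, o} × {x37, x39}, {m, n, o} × {x37, x38, x39}}; |τ_{X×Y}| = 70.

Enumerate products U × V with U ∈ τ_X, V ∈ τ_Y (deduplicated):
  ∅ × ∅ = {} (∅)
  {m} × {x37} = {(m,x37)}
  {n} × {x37} = {(n,x37)}
  {m} × {x37, x38} = {(m,x37), (m,x38)}
  {m} × {x37, x39} = {(m,x37), (m,x39)}
  {m, n} × {x37} = {(m,x37), (n,x37)}
  {m, o} × {x37} = {(m,x37), (o,x37)}
  {n} × {x37, x38} = {(n,x37), (n,x38)}
  {n} × {x37, x39} = {(n,x37), (n,x39)}
  {m} × {x37, x38, x39} = {(m,x37), (m,x38), (m,x39)}
  {m, n, o} × {x37} = {(m,x37), (n,x37), (o,x37)}
  {n} × {x37, x38, x39} = {(n,x37), (n,x38), (n,x39)}
  {m, n} × {x37, x38} = {(m,x37), (m,x38), (n,x37), (n,x38)}
  {m, o} × {x37, x38} = {(m,x37), (m,x38), (o,x37), (o,x38)}
  {m, n} × {x37, x39} = {(m,x37), (m,x39), (n,x37), (n,x39)}
  {m, o} × {x37, x39} = {(m,x37), (m,x39), (o,x37), (o,x39)}
  {m, n} × {x37, x38, x39} = {(m,x37), (m,x38), (m,x39), (n,x37), (n,x38), (n,x39)}
  {m, o} × {x37, x38, x39} = {(m,x37), (m,x38), (m,x39), (o,x37), (o,x38), (o,x39)}
  {m, n, o} × {x37, x38} = {(m,x37), (m,x38), (n,x37), (n,x38), (o,x37), (o,x38)}
  {m, n, o} × {x37, x39} = {(m,x37), (m,x39), (n,x37), (n,x39), (o,x37), (o,x39)}
  {m, n, o} × {x37, x38, x39} = {(m,x37), (m,x38), (m,x39), (n,x37), (n,x38), (n,x39), (o,x37), (o,x38), (o,x39)}
These 21 distinct sets form the basis B.
Close under arbitrary unions to get τ_{X×Y}; counting gives |τ_{X×Y}| = 70.


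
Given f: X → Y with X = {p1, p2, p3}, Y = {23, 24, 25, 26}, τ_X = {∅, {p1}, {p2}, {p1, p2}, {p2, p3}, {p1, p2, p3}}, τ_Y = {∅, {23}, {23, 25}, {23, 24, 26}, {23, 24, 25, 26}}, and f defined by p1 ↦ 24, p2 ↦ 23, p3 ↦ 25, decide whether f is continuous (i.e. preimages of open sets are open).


f IS continuous.

Compute f^{-1}(U) for each U ∈ τ_Y:
  U = ∅: f^{-1}(U) = ∅ ∈ τ_X ✓.
  U = {23}: f^{-1}(U) = {p2} ∈ τ_X ✓.
  U = {23, 25}: f^{-1}(U) = {p2, p3} ∈ τ_X ✓.
  U = {23, 24, 26}: f^{-1}(U) = {p1, p2} ∈ τ_X ✓.
  U = {23, 24, 25, 26}: f^{-1}(U) = {p1, p2, p3} ∈ τ_X ✓.
Every preimage lies in τ_X, so f IS continuous.


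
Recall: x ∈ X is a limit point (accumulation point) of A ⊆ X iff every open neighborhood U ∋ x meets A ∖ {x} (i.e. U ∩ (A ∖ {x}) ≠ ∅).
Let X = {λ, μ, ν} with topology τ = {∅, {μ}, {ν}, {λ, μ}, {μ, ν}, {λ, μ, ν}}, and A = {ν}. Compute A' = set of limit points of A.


A' = ∅

For each x ∈ X, list the open sets U ∈ τ with x ∈ U, then check whether U ∩ (A ∖ {x}) ≠ ∅ for every such U.
  x = λ: open {λ, μ} ∋ x has {λ, μ} ∩ (A ∖ {λ}) = ∅, so x is NOT a limit point.
  x = μ: open {μ} ∋ x has {μ} ∩ (A ∖ {μ}) = ∅, so x is NOT a limit point.
  x = ν: open {ν} ∋ x has {ν} ∩ (A ∖ {ν}) = ∅, so x is NOT a limit point.
Collecting: A' = ∅.


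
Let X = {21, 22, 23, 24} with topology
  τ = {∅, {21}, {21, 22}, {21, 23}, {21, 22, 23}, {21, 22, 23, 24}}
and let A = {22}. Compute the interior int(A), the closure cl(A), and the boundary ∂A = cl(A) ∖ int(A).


int(A) = ∅, cl(A) = {22, 24}, ∂A = {22, 24}.

Closed sets in (X, τ) are complements of opens:
  closed(X, τ) = {∅, {24}, {22, 24}, {23, 24}, {22, 23, 24}, {21, 22, 23, 24}}.
int(A) = ⋃ {U ∈ τ : U ⊆ A}. Opens contained in A: ∅.
Taking the union of these: int(A) = ∅.
cl(A) = ⋂ {C closed : A ⊆ C}. Closed sets containing A: {22, 24}, {22, 23, 24}, {21, 22, 23, 24}.
Intersecting these: cl(A) = {22, 24}.
∂A = cl(A) ∖ int(A) = {22, 24} ∖ ∅ = {22, 24}.


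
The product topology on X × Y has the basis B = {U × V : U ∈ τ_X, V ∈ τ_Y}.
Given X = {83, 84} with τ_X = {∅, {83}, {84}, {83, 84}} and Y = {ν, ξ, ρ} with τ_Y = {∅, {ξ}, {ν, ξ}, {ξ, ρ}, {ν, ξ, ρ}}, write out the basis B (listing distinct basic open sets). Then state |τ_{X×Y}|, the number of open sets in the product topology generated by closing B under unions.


Basis B = {∅ × ∅, {83} × {ξ}, {84} × {ξ}, {83} × {ν, ξ}, {83} × {ξ, ρ}, {83, 84} × {ξ}, {84} × {ν, ξ}, {84} × {ξ, ρ}, {83} × {ν, ξ, ρ}, {84} × {ν, ξ, ρ}, {83, 84} × {ν, ξ}, {83, 84} × {ξ, ρ}, {83, 84} × {ν, ξ, ρ}}; |τ_{X×Y}| = 25.

Enumerate products U × V with U ∈ τ_X, V ∈ τ_Y (deduplicated):
  ∅ × ∅ = {} (∅)
  {83} × {ξ} = {(83,ξ)}
  {84} × {ξ} = {(84,ξ)}
  {83} × {ν, ξ} = {(83,ν), (83,ξ)}
  {83} × {ξ, ρ} = {(83,ξ), (83,ρ)}
  {83, 84} × {ξ} = {(83,ξ), (84,ξ)}
  {84} × {ν, ξ} = {(84,ν), (84,ξ)}
  {84} × {ξ, ρ} = {(84,ξ), (84,ρ)}
  {83} × {ν, ξ, ρ} = {(83,ν), (83,ξ), (83,ρ)}
  {84} × {ν, ξ, ρ} = {(84,ν), (84,ξ), (84,ρ)}
  {83, 84} × {ν, ξ} = {(83,ν), (83,ξ), (84,ν), (84,ξ)}
  {83, 84} × {ξ, ρ} = {(83,ξ), (83,ρ), (84,ξ), (84,ρ)}
  {83, 84} × {ν, ξ, ρ} = {(83,ν), (83,ξ), (83,ρ), (84,ν), (84,ξ), (84,ρ)}
These 13 distinct sets form the basis B.
Close under arbitrary unions to get τ_{X×Y}; counting gives |τ_{X×Y}| = 25.


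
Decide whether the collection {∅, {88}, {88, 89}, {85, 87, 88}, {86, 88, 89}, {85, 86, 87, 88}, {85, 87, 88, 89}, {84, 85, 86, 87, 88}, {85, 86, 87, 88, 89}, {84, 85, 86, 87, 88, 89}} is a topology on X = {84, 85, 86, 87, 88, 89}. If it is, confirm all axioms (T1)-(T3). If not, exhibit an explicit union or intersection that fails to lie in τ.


τ is NOT a topology on X.

Axiom (T1): ∅ ∈ τ? Yes; X ∈ τ? Yes.
Axiom (T2/T3): check pairwise unions and intersections of members of τ.
Counterexample for (T3): {86, 88, 89} ∩ {85, 86, 87, 88} = {86, 88} ∉ τ. Therefore τ is NOT a topology.


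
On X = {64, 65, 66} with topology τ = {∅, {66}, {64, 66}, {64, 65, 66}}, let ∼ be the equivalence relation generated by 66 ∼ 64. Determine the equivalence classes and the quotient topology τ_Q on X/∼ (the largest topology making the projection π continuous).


X/∼ = {[64=66], [65]}; |τ_Q| = 3.

Equivalence classes: [64=66], [65].
Quotient map π: X → X/∼ sends 64 ↦ [64=66], 65 ↦ [65], 66 ↦ [64=66].
For each subset V ⊆ X/∼, compute π^{-1}(V) ⊆ X and check whether π^{-1}(V) ∈ τ. V is open in τ_Q iff π^{-1}(V) ∈ τ.
  V = {}: π^{-1}(V) = ∅ ∈ τ ✓.
  V = {[64=66]}: π^{-1}(V) = {64, 66} ∈ τ ✓.
  V = {[65]}: π^{-1}(V) = {65} ∉ τ ✗.
  V = {[64=66], [65]}: π^{-1}(V) = {64, 65, 66} ∈ τ ✓.
Open sets in the quotient: τ_Q = {{}, {[64=66]}, {[64=66], [65]}} (3 elements).


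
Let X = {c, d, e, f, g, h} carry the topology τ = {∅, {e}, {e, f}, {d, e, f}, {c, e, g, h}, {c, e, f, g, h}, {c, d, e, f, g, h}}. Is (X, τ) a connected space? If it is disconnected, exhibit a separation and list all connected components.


(X, τ) is connected.

Find clopen sets (U ∈ τ with X ∖ U ∈ τ):
  U = ∅, X ∖ U = {c, d, e, f, g, h} — both open, so U is clopen.
  U = {c, d, e, f, g, h}, X ∖ U = ∅ — both open, so U is clopen.
Only trivial clopens (∅ and X) exist, so (X, τ) is connected.
Compute connected components by grouping points that agree on all clopens:
  component: {c, d, e, f, g, h}


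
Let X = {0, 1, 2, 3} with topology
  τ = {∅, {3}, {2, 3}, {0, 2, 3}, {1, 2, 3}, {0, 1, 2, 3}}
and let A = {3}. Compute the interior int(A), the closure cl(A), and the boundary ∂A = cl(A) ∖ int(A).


int(A) = {3}, cl(A) = {0, 1, 2, 3}, ∂A = {0, 1, 2}.

Closed sets in (X, τ) are complements of opens:
  closed(X, τ) = {∅, {0}, {1}, {0, 1}, {0, 1, 2}, {0, 1, 2, 3}}.
int(A) = ⋃ {U ∈ τ : U ⊆ A}. Opens contained in A: ∅, {3}.
Taking the union of these: int(A) = {3}.
cl(A) = ⋂ {C closed : A ⊆ C}. Closed sets containing A: {0, 1, 2, 3}.
Intersecting these: cl(A) = {0, 1, 2, 3}.
∂A = cl(A) ∖ int(A) = {0, 1, 2, 3} ∖ {3} = {0, 1, 2}.


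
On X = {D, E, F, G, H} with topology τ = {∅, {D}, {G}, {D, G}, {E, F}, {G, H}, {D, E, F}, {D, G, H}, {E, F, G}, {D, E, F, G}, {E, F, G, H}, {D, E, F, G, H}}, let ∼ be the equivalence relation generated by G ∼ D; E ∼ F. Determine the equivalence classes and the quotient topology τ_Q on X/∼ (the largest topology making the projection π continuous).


X/∼ = {[D=G], [E=F], [H]}; |τ_Q| = 6.

Equivalence classes: [D=G], [E=F], [H].
Quotient map π: X → X/∼ sends D ↦ [D=G], E ↦ [E=F], F ↦ [E=F], G ↦ [D=G], H ↦ [H].
For each subset V ⊆ X/∼, compute π^{-1}(V) ⊆ X and check whether π^{-1}(V) ∈ τ. V is open in τ_Q iff π^{-1}(V) ∈ τ.
  V = {}: π^{-1}(V) = ∅ ∈ τ ✓.
  V = {[D=G]}: π^{-1}(V) = {D, G} ∈ τ ✓.
  V = {[E=F]}: π^{-1}(V) = {E, F} ∈ τ ✓.
  V = {[D=G], [E=F]}: π^{-1}(V) = {D, E, F, G} ∈ τ ✓.
  V = {[H]}: π^{-1}(V) = {H} ∉ τ ✗.
  V = {[D=G], [H]}: π^{-1}(V) = {D, G, H} ∈ τ ✓.
  V = {[E=F], [H]}: π^{-1}(V) = {E, F, H} ∉ τ ✗.
  V = {[D=G], [E=F], [H]}: π^{-1}(V) = {D, E, F, G, H} ∈ τ ✓.
Open sets in the quotient: τ_Q = {{}, {[D=G]}, {[E=F]}, {[D=G], [E=F]}, {[D=G], [H]}, {[D=G], [E=F], [H]}} (6 elements).


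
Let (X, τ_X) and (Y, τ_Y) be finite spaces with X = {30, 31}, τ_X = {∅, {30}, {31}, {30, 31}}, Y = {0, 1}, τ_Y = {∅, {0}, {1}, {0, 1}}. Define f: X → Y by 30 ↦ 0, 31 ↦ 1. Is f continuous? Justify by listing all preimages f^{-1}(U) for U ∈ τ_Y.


f IS continuous.

Compute f^{-1}(U) for each U ∈ τ_Y:
  U = ∅: f^{-1}(U) = ∅ ∈ τ_X ✓.
  U = {0}: f^{-1}(U) = {30} ∈ τ_X ✓.
  U = {1}: f^{-1}(U) = {31} ∈ τ_X ✓.
  U = {0, 1}: f^{-1}(U) = {30, 31} ∈ τ_X ✓.
Every preimage lies in τ_X, so f IS continuous.


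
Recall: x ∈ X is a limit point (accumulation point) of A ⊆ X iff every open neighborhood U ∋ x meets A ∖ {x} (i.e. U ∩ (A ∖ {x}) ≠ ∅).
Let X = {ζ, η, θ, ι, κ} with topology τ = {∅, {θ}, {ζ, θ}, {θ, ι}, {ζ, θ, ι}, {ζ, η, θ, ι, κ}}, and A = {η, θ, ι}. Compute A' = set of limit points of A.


A' = {ζ, η, ι, κ}

For each x ∈ X, list the open sets U ∈ τ with x ∈ U, then check whether U ∩ (A ∖ {x}) ≠ ∅ for every such U.
  x = ζ: opens ∋ x are {ζ, θ}, {ζ, θ, ι}, {ζ, η, θ, ι, κ}; each meets A ∖ {ζ}, so x IS a limit point.
  x = η: opens ∋ x are {ζ, η, θ, ι, κ}; each meets A ∖ {η}, so x IS a limit point.
  x = θ: open {θ} ∋ x has {θ} ∩ (A ∖ {θ}) = ∅, so x is NOT a limit point.
  x = ι: opens ∋ x are {θ, ι}, {ζ, θ, ι}, {ζ, η, θ, ι, κ}; each meets A ∖ {ι}, so x IS a limit point.
  x = κ: opens ∋ x are {ζ, η, θ, ι, κ}; each meets A ∖ {κ}, so x IS a limit point.
Collecting: A' = {ζ, η, ι, κ}.


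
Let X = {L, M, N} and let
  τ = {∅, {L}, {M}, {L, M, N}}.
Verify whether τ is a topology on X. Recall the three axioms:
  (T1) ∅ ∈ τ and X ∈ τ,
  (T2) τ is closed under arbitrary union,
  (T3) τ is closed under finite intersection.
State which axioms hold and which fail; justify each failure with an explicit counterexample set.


τ is NOT a topology on X.

Axiom (T1): ∅ ∈ τ? Yes; X ∈ τ? Yes.
Axiom (T2/T3): check pairwise unions and intersections of members of τ.
Counterexample for (T2): {L} ∪ {M} = {L, M} ∉ τ. Therefore τ is NOT a topology.


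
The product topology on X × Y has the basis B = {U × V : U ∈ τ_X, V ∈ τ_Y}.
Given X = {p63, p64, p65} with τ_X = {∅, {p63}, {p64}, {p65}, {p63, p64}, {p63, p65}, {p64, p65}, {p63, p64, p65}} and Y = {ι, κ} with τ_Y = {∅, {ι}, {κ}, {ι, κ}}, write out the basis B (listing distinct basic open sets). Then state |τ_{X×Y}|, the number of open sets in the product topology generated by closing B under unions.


Basis B = {∅ × ∅, {p63} × {ι}, {p63} × {κ}, {p64} × {ι}, {p64} × {κ}, {p65} × {ι}, {p65} × {κ}, {p63} × {ι, κ}, {p63, p64} × {ι}, {p63, p65} × {ι}, {p63, p64} × {κ}, {p63, p65} × {κ}, {p64} × {ι, κ}, {p64, p65} × {ι}, {p64, p65} × {κ}, {p65} × {ι, κ}, {p63, p64, p65} × {ι}, {p63, p64, p65} × {κ}, {p63, p64} × {ι, κ}, {p63, p65} × {ι, κ}, {p64, p65} × {ι, κ}, {p63, p64, p65} × {ι, κ}}; |τ_{X×Y}| = 64.

Enumerate products U × V with U ∈ τ_X, V ∈ τ_Y (deduplicated):
  ∅ × ∅ = {} (∅)
  {p63} × {ι} = {(p63,ι)}
  {p63} × {κ} = {(p63,κ)}
  {p64} × {ι} = {(p64,ι)}
  {p64} × {κ} = {(p64,κ)}
  {p65} × {ι} = {(p65,ι)}
  {p65} × {κ} = {(p65,κ)}
  {p63} × {ι, κ} = {(p63,ι), (p63,κ)}
  {p63, p64} × {ι} = {(p63,ι), (p64,ι)}
  {p63, p65} × {ι} = {(p63,ι), (p65,ι)}
  {p63, p64} × {κ} = {(p63,κ), (p64,κ)}
  {p63, p65} × {κ} = {(p63,κ), (p65,κ)}
  {p64} × {ι, κ} = {(p64,ι), (p64,κ)}
  {p64, p65} × {ι} = {(p64,ι), (p65,ι)}
  {p64, p65} × {κ} = {(p64,κ), (p65,κ)}
  {p65} × {ι, κ} = {(p65,ι), (p65,κ)}
  {p63, p64, p65} × {ι} = {(p63,ι), (p64,ι), (p65,ι)}
  {p63, p64, p65} × {κ} = {(p63,κ), (p64,κ), (p65,κ)}
  {p63, p64} × {ι, κ} = {(p63,ι), (p63,κ), (p64,ι), (p64,κ)}
  {p63, p65} × {ι, κ} = {(p63,ι), (p63,κ), (p65,ι), (p65,κ)}
  {p64, p65} × {ι, κ} = {(p64,ι), (p64,κ), (p65,ι), (p65,κ)}
  {p63, p64, p65} × {ι, κ} = {(p63,ι), (p63,κ), (p64,ι), (p64,κ), (p65,ι), (p65,κ)}
These 22 distinct sets form the basis B.
Close under arbitrary unions to get τ_{X×Y}; counting gives |τ_{X×Y}| = 64.


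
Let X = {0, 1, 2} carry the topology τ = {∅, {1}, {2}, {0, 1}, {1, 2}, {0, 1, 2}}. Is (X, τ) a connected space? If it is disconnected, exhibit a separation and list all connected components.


(X, τ) is disconnected; components = [{2}, {0, 1}].

Find clopen sets (U ∈ τ with X ∖ U ∈ τ):
  U = ∅, X ∖ U = {0, 1, 2} — both open, so U is clopen.
  U = {2}, X ∖ U = {0, 1} — both open, so U is clopen.
  U = {0, 1}, X ∖ U = {2} — both open, so U is clopen.
  U = {0, 1, 2}, X ∖ U = ∅ — both open, so U is clopen.
Nontrivial clopen(s) exist: e.g. {2}. So (X, τ) is disconnected.
Compute connected components by grouping points that agree on all clopens:
  component: {2}
  component: {0, 1}


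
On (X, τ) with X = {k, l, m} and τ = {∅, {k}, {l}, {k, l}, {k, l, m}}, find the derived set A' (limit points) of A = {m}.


A' = ∅

For each x ∈ X, list the open sets U ∈ τ with x ∈ U, then check whether U ∩ (A ∖ {x}) ≠ ∅ for every such U.
  x = k: open {k} ∋ x has {k} ∩ (A ∖ {k}) = ∅, so x is NOT a limit point.
  x = l: open {l} ∋ x has {l} ∩ (A ∖ {l}) = ∅, so x is NOT a limit point.
  x = m: open {k, l, m} ∋ x has {k, l, m} ∩ (A ∖ {m}) = ∅, so x is NOT a limit point.
Collecting: A' = ∅.


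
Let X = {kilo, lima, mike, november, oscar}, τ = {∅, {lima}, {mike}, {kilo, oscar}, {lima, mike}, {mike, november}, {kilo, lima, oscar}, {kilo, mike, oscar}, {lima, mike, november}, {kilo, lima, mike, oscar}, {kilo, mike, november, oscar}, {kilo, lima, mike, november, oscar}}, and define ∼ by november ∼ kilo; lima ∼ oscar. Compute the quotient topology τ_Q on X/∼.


X/∼ = {[kilo=november], [lima=oscar], [mike]}; |τ_Q| = 3.

Equivalence classes: [kilo=november], [lima=oscar], [mike].
Quotient map π: X → X/∼ sends kilo ↦ [kilo=november], lima ↦ [lima=oscar], mike ↦ [mike], november ↦ [kilo=november], oscar ↦ [lima=oscar].
For each subset V ⊆ X/∼, compute π^{-1}(V) ⊆ X and check whether π^{-1}(V) ∈ τ. V is open in τ_Q iff π^{-1}(V) ∈ τ.
  V = {}: π^{-1}(V) = ∅ ∈ τ ✓.
  V = {[kilo=november]}: π^{-1}(V) = {kilo, november} ∉ τ ✗.
  V = {[lima=oscar]}: π^{-1}(V) = {lima, oscar} ∉ τ ✗.
  V = {[kilo=november], [lima=oscar]}: π^{-1}(V) = {kilo, lima, november, oscar} ∉ τ ✗.
  V = {[mike]}: π^{-1}(V) = {mike} ∈ τ ✓.
  V = {[kilo=november], [mike]}: π^{-1}(V) = {kilo, mike, november} ∉ τ ✗.
  V = {[lima=oscar], [mike]}: π^{-1}(V) = {lima, mike, oscar} ∉ τ ✗.
  V = {[kilo=november], [lima=oscar], [mike]}: π^{-1}(V) = {kilo, lima, mike, november, oscar} ∈ τ ✓.
Open sets in the quotient: τ_Q = {{}, {[mike]}, {[kilo=november], [lima=oscar], [mike]}} (3 elements).


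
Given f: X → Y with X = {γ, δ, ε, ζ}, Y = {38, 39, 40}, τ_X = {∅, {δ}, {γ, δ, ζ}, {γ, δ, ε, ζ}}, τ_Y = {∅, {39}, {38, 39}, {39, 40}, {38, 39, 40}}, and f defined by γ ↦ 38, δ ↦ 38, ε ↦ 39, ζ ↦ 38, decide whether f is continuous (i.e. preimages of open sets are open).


f is NOT continuous.

Compute f^{-1}(U) for each U ∈ τ_Y:
  U = ∅: f^{-1}(U) = ∅ ∈ τ_X ✓.
  U = {39}: f^{-1}(U) = {ε} ∉ τ_X ✗.
  U = {38, 39}: f^{-1}(U) = {γ, δ, ε, ζ} ∈ τ_X ✓.
  U = {39, 40}: f^{-1}(U) = {ε} ∉ τ_X ✗.
  U = {38, 39, 40}: f^{-1}(U) = {γ, δ, ε, ζ} ∈ τ_X ✓.
Found U = {39} with f^{-1}(U) = {ε} not in τ_X. Therefore f is NOT continuous.


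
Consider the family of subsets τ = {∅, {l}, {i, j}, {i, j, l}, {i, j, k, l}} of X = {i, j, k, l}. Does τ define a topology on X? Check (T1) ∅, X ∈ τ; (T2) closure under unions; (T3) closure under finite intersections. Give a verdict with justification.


τ IS a topology on X.

Axiom (T1): ∅ ∈ τ? Yes; X ∈ τ? Yes.
Axiom (T2/T3): check pairwise unions and intersections of members of τ.
All pairwise intersections and unions checked — each lies in τ. Therefore τ satisfies (T1), (T2), (T3): it IS a topology on X.


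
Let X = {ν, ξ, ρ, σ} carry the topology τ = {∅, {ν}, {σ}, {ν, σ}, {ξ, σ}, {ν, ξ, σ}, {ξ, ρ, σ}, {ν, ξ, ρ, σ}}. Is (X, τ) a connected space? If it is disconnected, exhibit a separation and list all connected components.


(X, τ) is disconnected; components = [{ν}, {ξ, ρ, σ}].

Find clopen sets (U ∈ τ with X ∖ U ∈ τ):
  U = ∅, X ∖ U = {ν, ξ, ρ, σ} — both open, so U is clopen.
  U = {ν}, X ∖ U = {ξ, ρ, σ} — both open, so U is clopen.
  U = {ξ, ρ, σ}, X ∖ U = {ν} — both open, so U is clopen.
  U = {ν, ξ, ρ, σ}, X ∖ U = ∅ — both open, so U is clopen.
Nontrivial clopen(s) exist: e.g. {ν}. So (X, τ) is disconnected.
Compute connected components by grouping points that agree on all clopens:
  component: {ν}
  component: {ξ, ρ, σ}


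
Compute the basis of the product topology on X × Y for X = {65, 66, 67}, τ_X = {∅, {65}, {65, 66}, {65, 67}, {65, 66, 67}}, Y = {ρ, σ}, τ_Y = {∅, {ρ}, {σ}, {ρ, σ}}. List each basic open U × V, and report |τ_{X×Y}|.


Basis B = {∅ × ∅, {65} × {ρ}, {65} × {σ}, {65} × {ρ, σ}, {65, 66} × {ρ}, {65, 67} × {ρ}, {65, 66} × {σ}, {65, 67} × {σ}, {65, 66, 67} × {ρ}, {65, 66, 67} × {σ}, {65, 66} × {ρ, σ}, {65, 67} × {ρ, σ}, {65, 66, 67} × {ρ, σ}}; |τ_{X×Y}| = 25.

Enumerate products U × V with U ∈ τ_X, V ∈ τ_Y (deduplicated):
  ∅ × ∅ = {} (∅)
  {65} × {ρ} = {(65,ρ)}
  {65} × {σ} = {(65,σ)}
  {65} × {ρ, σ} = {(65,ρ), (65,σ)}
  {65, 66} × {ρ} = {(65,ρ), (66,ρ)}
  {65, 67} × {ρ} = {(65,ρ), (67,ρ)}
  {65, 66} × {σ} = {(65,σ), (66,σ)}
  {65, 67} × {σ} = {(65,σ), (67,σ)}
  {65, 66, 67} × {ρ} = {(65,ρ), (66,ρ), (67,ρ)}
  {65, 66, 67} × {σ} = {(65,σ), (66,σ), (67,σ)}
  {65, 66} × {ρ, σ} = {(65,ρ), (65,σ), (66,ρ), (66,σ)}
  {65, 67} × {ρ, σ} = {(65,ρ), (65,σ), (67,ρ), (67,σ)}
  {65, 66, 67} × {ρ, σ} = {(65,ρ), (65,σ), (66,ρ), (66,σ), (67,ρ), (67,σ)}
These 13 distinct sets form the basis B.
Close under arbitrary unions to get τ_{X×Y}; counting gives |τ_{X×Y}| = 25.


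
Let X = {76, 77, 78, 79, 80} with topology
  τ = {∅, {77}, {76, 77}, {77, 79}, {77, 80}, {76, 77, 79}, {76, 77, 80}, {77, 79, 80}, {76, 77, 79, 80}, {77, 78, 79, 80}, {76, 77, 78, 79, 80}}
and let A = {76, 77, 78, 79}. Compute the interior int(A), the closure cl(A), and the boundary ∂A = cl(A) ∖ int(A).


int(A) = {76, 77, 79}, cl(A) = {76, 77, 78, 79, 80}, ∂A = {78, 80}.

Closed sets in (X, τ) are complements of opens:
  closed(X, τ) = {∅, {76}, {78}, {76, 78}, {78, 79}, {78, 80}, {76, 78, 79}, {76, 78, 80}, {78, 79, 80}, {76, 78, 79, 80}, {76, 77, 78, 79, 80}}.
int(A) = ⋃ {U ∈ τ : U ⊆ A}. Opens contained in A: ∅, {77}, {76, 77}, {77, 79}, {76, 77, 79}.
Taking the union of these: int(A) = {76, 77, 79}.
cl(A) = ⋂ {C closed : A ⊆ C}. Closed sets containing A: {76, 77, 78, 79, 80}.
Intersecting these: cl(A) = {76, 77, 78, 79, 80}.
∂A = cl(A) ∖ int(A) = {76, 77, 78, 79, 80} ∖ {76, 77, 79} = {78, 80}.


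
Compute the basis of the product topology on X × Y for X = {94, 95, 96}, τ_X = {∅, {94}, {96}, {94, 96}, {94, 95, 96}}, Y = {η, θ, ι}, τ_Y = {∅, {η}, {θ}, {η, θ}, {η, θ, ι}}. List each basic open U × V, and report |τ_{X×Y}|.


Basis B = {∅ × ∅, {94} × {η}, {94} × {θ}, {96} × {η}, {96} × {θ}, {94} × {η, θ}, {94, 96} × {η}, {94, 96} × {θ}, {96} × {η, θ}, {94} × {η, θ, ι}, {94, 95, 96} × {η}, {94, 95, 96} × {θ}, {96} × {η, θ, ι}, {94, 96} × {η, θ}, {94, 96} × {η, θ, ι}, {94, 95, 96} × {η, θ}, {94, 95, 96} × {η, θ, ι}}; |τ_{X×Y}| = 48.

Enumerate products U × V with U ∈ τ_X, V ∈ τ_Y (deduplicated):
  ∅ × ∅ = {} (∅)
  {94} × {η} = {(94,η)}
  {94} × {θ} = {(94,θ)}
  {96} × {η} = {(96,η)}
  {96} × {θ} = {(96,θ)}
  {94} × {η, θ} = {(94,η), (94,θ)}
  {94, 96} × {η} = {(94,η), (96,η)}
  {94, 96} × {θ} = {(94,θ), (96,θ)}
  {96} × {η, θ} = {(96,η), (96,θ)}
  {94} × {η, θ, ι} = {(94,η), (94,θ), (94,ι)}
  {94, 95, 96} × {η} = {(94,η), (95,η), (96,η)}
  {94, 95, 96} × {θ} = {(94,θ), (95,θ), (96,θ)}
  {96} × {η, θ, ι} = {(96,η), (96,θ), (96,ι)}
  {94, 96} × {η, θ} = {(94,η), (94,θ), (96,η), (96,θ)}
  {94, 96} × {η, θ, ι} = {(94,η), (94,θ), (94,ι), (96,η), (96,θ), (96,ι)}
  {94, 95, 96} × {η, θ} = {(94,η), (94,θ), (95,η), (95,θ), (96,η), (96,θ)}
  {94, 95, 96} × {η, θ, ι} = {(94,η), (94,θ), (94,ι), (95,η), (95,θ), (95,ι), (96,η), (96,θ), (96,ι)}
These 17 distinct sets form the basis B.
Close under arbitrary unions to get τ_{X×Y}; counting gives |τ_{X×Y}| = 48.


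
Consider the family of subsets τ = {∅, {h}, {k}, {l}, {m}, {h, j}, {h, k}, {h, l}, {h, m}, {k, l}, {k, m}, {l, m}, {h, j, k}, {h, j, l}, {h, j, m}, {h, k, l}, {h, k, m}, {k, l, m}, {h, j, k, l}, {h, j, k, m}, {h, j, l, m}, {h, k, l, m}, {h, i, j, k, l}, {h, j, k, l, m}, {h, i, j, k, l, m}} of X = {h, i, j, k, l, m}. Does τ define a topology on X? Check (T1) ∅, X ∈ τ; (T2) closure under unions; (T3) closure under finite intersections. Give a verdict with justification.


τ is NOT a topology on X.

Axiom (T1): ∅ ∈ τ? Yes; X ∈ τ? Yes.
Axiom (T2/T3): check pairwise unions and intersections of members of τ.
Counterexample for (T2): {h} ∪ {l, m} = {h, l, m} ∉ τ. Therefore τ is NOT a topology.


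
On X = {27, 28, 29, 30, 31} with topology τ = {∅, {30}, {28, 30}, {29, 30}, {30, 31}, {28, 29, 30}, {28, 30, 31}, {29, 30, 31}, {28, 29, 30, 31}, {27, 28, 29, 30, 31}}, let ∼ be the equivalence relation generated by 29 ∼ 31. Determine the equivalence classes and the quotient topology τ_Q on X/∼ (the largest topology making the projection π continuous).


X/∼ = {[27], [28], [29=31], [30]}; |τ_Q| = 6.

Equivalence classes: [27], [28], [29=31], [30].
Quotient map π: X → X/∼ sends 27 ↦ [27], 28 ↦ [28], 29 ↦ [29=31], 30 ↦ [30], 31 ↦ [29=31].
For each subset V ⊆ X/∼, compute π^{-1}(V) ⊆ X and check whether π^{-1}(V) ∈ τ. V is open in τ_Q iff π^{-1}(V) ∈ τ.
  V = {}: π^{-1}(V) = ∅ ∈ τ ✓.
  V = {[27]}: π^{-1}(V) = {27} ∉ τ ✗.
  V = {[28]}: π^{-1}(V) = {28} ∉ τ ✗.
  V = {[27], [28]}: π^{-1}(V) = {27, 28} ∉ τ ✗.
  V = {[29=31]}: π^{-1}(V) = {29, 31} ∉ τ ✗.
  V = {[27], [29=31]}: π^{-1}(V) = {27, 29, 31} ∉ τ ✗.
  V = {[28], [29=31]}: π^{-1}(V) = {28, 29, 31} ∉ τ ✗.
  V = {[27], [28], [29=31]}: π^{-1}(V) = {27, 28, 29, 31} ∉ τ ✗.
  V = {[30]}: π^{-1}(V) = {30} ∈ τ ✓.
  V = {[27], [30]}: π^{-1}(V) = {27, 30} ∉ τ ✗.
  V = {[28], [30]}: π^{-1}(V) = {28, 30} ∈ τ ✓.
  V = {[27], [28], [30]}: π^{-1}(V) = {27, 28, 30} ∉ τ ✗.
  V = {[29=31], [30]}: π^{-1}(V) = {29, 30, 31} ∈ τ ✓.
  V = {[27], [29=31], [30]}: π^{-1}(V) = {27, 29, 30, 31} ∉ τ ✗.
  V = {[28], [29=31], [30]}: π^{-1}(V) = {28, 29, 30, 31} ∈ τ ✓.
  V = {[27], [28], [29=31], [30]}: π^{-1}(V) = {27, 28, 29, 30, 31} ∈ τ ✓.
Open sets in the quotient: τ_Q = {{}, {[30]}, {[28], [30]}, {[29=31], [30]}, {[28], [29=31], [30]}, {[27], [28], [29=31], [30]}} (6 elements).
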